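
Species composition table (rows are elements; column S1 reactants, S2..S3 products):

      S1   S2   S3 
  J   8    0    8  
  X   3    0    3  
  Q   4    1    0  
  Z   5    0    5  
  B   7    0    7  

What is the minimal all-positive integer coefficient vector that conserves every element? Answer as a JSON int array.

Coefficients: [1, 4, 1]

J: 1·8 = 8 | 4·0+1·8 = 8
X: 1·3 = 3 | 4·0+1·3 = 3
Q: 1·4 = 4 | 4·1+1·0 = 4
Z: 1·5 = 5 | 4·0+1·5 = 5
B: 1·7 = 7 | 4·0+1·7 = 7
gcd(1,4,1) = 1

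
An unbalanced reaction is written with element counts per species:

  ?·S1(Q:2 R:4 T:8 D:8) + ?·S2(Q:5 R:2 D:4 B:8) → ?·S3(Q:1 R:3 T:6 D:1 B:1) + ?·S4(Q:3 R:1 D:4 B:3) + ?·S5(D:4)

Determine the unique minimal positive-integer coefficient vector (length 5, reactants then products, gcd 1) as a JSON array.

Q: 3·2+2·5 = 16 | 4·1+4·3+3·0 = 16
R: 3·4+2·2 = 16 | 4·3+4·1+3·0 = 16
T: 3·8+2·0 = 24 | 4·6+4·0+3·0 = 24
D: 3·8+2·4 = 32 | 4·1+4·4+3·4 = 32
B: 3·0+2·8 = 16 | 4·1+4·3+3·0 = 16
gcd(3,2,4,4,3) = 1

Coefficients: [3, 2, 4, 4, 3]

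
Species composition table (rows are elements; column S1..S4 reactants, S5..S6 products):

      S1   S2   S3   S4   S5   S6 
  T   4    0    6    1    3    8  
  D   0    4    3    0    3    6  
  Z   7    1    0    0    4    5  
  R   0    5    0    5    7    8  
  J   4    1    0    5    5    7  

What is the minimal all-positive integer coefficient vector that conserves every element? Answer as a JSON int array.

Coefficients: [4, 6, 5, 5, 1, 6]

T: 4·4+6·0+5·6+5·1 = 51 | 1·3+6·8 = 51
D: 4·0+6·4+5·3+5·0 = 39 | 1·3+6·6 = 39
Z: 4·7+6·1+5·0+5·0 = 34 | 1·4+6·5 = 34
R: 4·0+6·5+5·0+5·5 = 55 | 1·7+6·8 = 55
J: 4·4+6·1+5·0+5·5 = 47 | 1·5+6·7 = 47
gcd(4,6,5,5,1,6) = 1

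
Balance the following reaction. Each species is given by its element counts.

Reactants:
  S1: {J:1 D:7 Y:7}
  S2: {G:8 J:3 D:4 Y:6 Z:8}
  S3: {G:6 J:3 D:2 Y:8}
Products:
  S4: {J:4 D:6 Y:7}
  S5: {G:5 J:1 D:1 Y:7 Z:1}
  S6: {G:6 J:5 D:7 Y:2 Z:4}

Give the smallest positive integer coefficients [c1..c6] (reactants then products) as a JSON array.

Coefficients: [1, 1, 3, 1, 4, 1]

G: 1·0+1·8+3·6 = 26 | 1·0+4·5+1·6 = 26
J: 1·1+1·3+3·3 = 13 | 1·4+4·1+1·5 = 13
D: 1·7+1·4+3·2 = 17 | 1·6+4·1+1·7 = 17
Y: 1·7+1·6+3·8 = 37 | 1·7+4·7+1·2 = 37
Z: 1·0+1·8+3·0 = 8 | 1·0+4·1+1·4 = 8
gcd(1,1,3,1,4,1) = 1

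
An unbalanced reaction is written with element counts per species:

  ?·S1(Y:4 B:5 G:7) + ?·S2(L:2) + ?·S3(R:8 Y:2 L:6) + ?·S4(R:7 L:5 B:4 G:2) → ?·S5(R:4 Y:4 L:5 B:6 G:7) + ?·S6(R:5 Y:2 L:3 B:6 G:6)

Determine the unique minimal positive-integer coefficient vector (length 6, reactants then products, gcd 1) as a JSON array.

R: 6·0+6·0+1·8+3·7 = 29 | 6·4+1·5 = 29
Y: 6·4+6·0+1·2+3·0 = 26 | 6·4+1·2 = 26
L: 6·0+6·2+1·6+3·5 = 33 | 6·5+1·3 = 33
B: 6·5+6·0+1·0+3·4 = 42 | 6·6+1·6 = 42
G: 6·7+6·0+1·0+3·2 = 48 | 6·7+1·6 = 48
gcd(6,6,1,3,6,1) = 1

Coefficients: [6, 6, 1, 3, 6, 1]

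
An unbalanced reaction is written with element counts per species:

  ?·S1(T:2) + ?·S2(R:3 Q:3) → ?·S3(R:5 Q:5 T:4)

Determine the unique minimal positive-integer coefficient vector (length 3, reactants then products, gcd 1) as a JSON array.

R: 6·0+5·3 = 15 | 3·5 = 15
Q: 6·0+5·3 = 15 | 3·5 = 15
T: 6·2+5·0 = 12 | 3·4 = 12
gcd(6,5,3) = 1

Coefficients: [6, 5, 3]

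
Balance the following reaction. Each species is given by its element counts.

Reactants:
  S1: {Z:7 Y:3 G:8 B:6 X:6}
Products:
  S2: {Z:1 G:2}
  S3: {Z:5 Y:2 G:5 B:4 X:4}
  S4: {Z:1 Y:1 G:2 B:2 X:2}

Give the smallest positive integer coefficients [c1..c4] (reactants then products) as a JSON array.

Z: 5·7 = 35 | 2·1+6·5+3·1 = 35
Y: 5·3 = 15 | 2·0+6·2+3·1 = 15
G: 5·8 = 40 | 2·2+6·5+3·2 = 40
B: 5·6 = 30 | 2·0+6·4+3·2 = 30
X: 5·6 = 30 | 2·0+6·4+3·2 = 30
gcd(5,2,6,3) = 1

Coefficients: [5, 2, 6, 3]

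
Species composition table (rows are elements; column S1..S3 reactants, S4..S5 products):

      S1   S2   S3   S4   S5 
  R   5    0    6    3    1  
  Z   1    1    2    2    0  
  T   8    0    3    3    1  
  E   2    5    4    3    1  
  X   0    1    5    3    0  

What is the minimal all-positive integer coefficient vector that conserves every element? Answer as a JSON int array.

Coefficients: [1, 1, 1, 2, 5]

R: 1·5+1·0+1·6 = 11 | 2·3+5·1 = 11
Z: 1·1+1·1+1·2 = 4 | 2·2+5·0 = 4
T: 1·8+1·0+1·3 = 11 | 2·3+5·1 = 11
E: 1·2+1·5+1·4 = 11 | 2·3+5·1 = 11
X: 1·0+1·1+1·5 = 6 | 2·3+5·0 = 6
gcd(1,1,1,2,5) = 1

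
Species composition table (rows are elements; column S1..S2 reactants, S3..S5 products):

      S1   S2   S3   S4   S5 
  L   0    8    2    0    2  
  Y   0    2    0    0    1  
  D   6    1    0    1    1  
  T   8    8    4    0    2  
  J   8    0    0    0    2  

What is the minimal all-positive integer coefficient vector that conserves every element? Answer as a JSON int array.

Coefficients: [1, 2, 4, 4, 4]

L: 1·0+2·8 = 16 | 4·2+4·0+4·2 = 16
Y: 1·0+2·2 = 4 | 4·0+4·0+4·1 = 4
D: 1·6+2·1 = 8 | 4·0+4·1+4·1 = 8
T: 1·8+2·8 = 24 | 4·4+4·0+4·2 = 24
J: 1·8+2·0 = 8 | 4·0+4·0+4·2 = 8
gcd(1,2,4,4,4) = 1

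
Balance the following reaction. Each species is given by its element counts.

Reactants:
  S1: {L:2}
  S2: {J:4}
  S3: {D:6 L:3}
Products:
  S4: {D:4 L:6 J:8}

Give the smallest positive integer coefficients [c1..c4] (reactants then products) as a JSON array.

D: 6·0+6·0+2·6 = 12 | 3·4 = 12
L: 6·2+6·0+2·3 = 18 | 3·6 = 18
J: 6·0+6·4+2·0 = 24 | 3·8 = 24
gcd(6,6,2,3) = 1

Coefficients: [6, 6, 2, 3]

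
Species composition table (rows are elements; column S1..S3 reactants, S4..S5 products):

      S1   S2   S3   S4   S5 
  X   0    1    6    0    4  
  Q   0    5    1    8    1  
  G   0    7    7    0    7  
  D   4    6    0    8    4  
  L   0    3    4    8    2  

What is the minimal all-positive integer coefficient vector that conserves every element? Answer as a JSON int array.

X: 4·0+2·1+3·6 = 20 | 1·0+5·4 = 20
Q: 4·0+2·5+3·1 = 13 | 1·8+5·1 = 13
G: 4·0+2·7+3·7 = 35 | 1·0+5·7 = 35
D: 4·4+2·6+3·0 = 28 | 1·8+5·4 = 28
L: 4·0+2·3+3·4 = 18 | 1·8+5·2 = 18
gcd(4,2,3,1,5) = 1

Coefficients: [4, 2, 3, 1, 5]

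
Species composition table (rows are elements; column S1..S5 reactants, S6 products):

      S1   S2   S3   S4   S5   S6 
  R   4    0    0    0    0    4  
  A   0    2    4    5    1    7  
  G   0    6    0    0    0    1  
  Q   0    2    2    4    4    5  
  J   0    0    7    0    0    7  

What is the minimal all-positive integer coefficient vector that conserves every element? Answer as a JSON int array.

Coefficients: [6, 1, 6, 3, 1, 6]

R: 6·4+1·0+6·0+3·0+1·0 = 24 | 6·4 = 24
A: 6·0+1·2+6·4+3·5+1·1 = 42 | 6·7 = 42
G: 6·0+1·6+6·0+3·0+1·0 = 6 | 6·1 = 6
Q: 6·0+1·2+6·2+3·4+1·4 = 30 | 6·5 = 30
J: 6·0+1·0+6·7+3·0+1·0 = 42 | 6·7 = 42
gcd(6,1,6,3,1,6) = 1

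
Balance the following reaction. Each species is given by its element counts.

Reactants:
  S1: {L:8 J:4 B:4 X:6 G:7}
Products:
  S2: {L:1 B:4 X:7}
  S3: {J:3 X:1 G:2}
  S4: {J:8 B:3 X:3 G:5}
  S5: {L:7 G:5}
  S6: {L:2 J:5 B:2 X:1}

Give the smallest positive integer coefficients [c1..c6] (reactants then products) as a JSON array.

L: 6·8 = 48 | 4·1+1·0+2·0+6·7+1·2 = 48
J: 6·4 = 24 | 4·0+1·3+2·8+6·0+1·5 = 24
B: 6·4 = 24 | 4·4+1·0+2·3+6·0+1·2 = 24
X: 6·6 = 36 | 4·7+1·1+2·3+6·0+1·1 = 36
G: 6·7 = 42 | 4·0+1·2+2·5+6·5+1·0 = 42
gcd(6,4,1,2,6,1) = 1

Coefficients: [6, 4, 1, 2, 6, 1]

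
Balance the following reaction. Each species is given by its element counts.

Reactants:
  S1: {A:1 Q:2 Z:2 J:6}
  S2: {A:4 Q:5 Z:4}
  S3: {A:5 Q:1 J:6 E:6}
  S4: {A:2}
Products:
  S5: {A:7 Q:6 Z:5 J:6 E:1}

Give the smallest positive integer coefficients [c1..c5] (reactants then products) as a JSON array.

A: 5·1+5·4+1·5+6·2 = 42 | 6·7 = 42
Q: 5·2+5·5+1·1+6·0 = 36 | 6·6 = 36
Z: 5·2+5·4+1·0+6·0 = 30 | 6·5 = 30
J: 5·6+5·0+1·6+6·0 = 36 | 6·6 = 36
E: 5·0+5·0+1·6+6·0 = 6 | 6·1 = 6
gcd(5,5,1,6,6) = 1

Coefficients: [5, 5, 1, 6, 6]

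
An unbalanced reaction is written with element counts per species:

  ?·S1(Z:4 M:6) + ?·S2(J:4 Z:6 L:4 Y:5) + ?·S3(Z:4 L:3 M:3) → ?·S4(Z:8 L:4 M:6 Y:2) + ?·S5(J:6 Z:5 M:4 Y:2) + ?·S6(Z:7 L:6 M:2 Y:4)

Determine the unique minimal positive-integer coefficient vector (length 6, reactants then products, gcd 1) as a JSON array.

J: 5·0+6·4+4·0 = 24 | 3·0+4·6+4·0 = 24
Z: 5·4+6·6+4·4 = 72 | 3·8+4·5+4·7 = 72
L: 5·0+6·4+4·3 = 36 | 3·4+4·0+4·6 = 36
M: 5·6+6·0+4·3 = 42 | 3·6+4·4+4·2 = 42
Y: 5·0+6·5+4·0 = 30 | 3·2+4·2+4·4 = 30
gcd(5,6,4,3,4,4) = 1

Coefficients: [5, 6, 4, 3, 4, 4]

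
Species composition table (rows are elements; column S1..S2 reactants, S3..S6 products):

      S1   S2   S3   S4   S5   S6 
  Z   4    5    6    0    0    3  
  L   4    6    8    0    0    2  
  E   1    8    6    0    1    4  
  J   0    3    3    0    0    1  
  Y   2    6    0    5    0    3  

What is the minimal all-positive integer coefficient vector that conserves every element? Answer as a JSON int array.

Z: 2·4+5·5 = 33 | 4·6+5·0+6·0+3·3 = 33
L: 2·4+5·6 = 38 | 4·8+5·0+6·0+3·2 = 38
E: 2·1+5·8 = 42 | 4·6+5·0+6·1+3·4 = 42
J: 2·0+5·3 = 15 | 4·3+5·0+6·0+3·1 = 15
Y: 2·2+5·6 = 34 | 4·0+5·5+6·0+3·3 = 34
gcd(2,5,4,5,6,3) = 1

Coefficients: [2, 5, 4, 5, 6, 3]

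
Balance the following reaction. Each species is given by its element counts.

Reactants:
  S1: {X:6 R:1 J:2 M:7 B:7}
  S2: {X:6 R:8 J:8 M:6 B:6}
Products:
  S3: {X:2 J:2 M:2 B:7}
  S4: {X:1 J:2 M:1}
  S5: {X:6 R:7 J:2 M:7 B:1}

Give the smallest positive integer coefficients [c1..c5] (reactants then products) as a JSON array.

Coefficients: [4, 3, 6, 6, 4]

X: 4·6+3·6 = 42 | 6·2+6·1+4·6 = 42
R: 4·1+3·8 = 28 | 6·0+6·0+4·7 = 28
J: 4·2+3·8 = 32 | 6·2+6·2+4·2 = 32
M: 4·7+3·6 = 46 | 6·2+6·1+4·7 = 46
B: 4·7+3·6 = 46 | 6·7+6·0+4·1 = 46
gcd(4,3,6,6,4) = 1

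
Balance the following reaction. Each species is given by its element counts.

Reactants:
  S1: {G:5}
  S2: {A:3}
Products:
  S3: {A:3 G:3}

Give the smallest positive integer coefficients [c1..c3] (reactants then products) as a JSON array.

Coefficients: [3, 5, 5]

A: 3·0+5·3 = 15 | 5·3 = 15
G: 3·5+5·0 = 15 | 5·3 = 15
gcd(3,5,5) = 1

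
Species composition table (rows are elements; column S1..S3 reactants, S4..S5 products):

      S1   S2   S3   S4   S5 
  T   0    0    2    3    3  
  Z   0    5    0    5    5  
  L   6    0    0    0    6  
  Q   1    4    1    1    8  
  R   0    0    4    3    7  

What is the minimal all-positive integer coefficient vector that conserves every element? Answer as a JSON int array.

Coefficients: [3, 4, 6, 1, 3]

T: 3·0+4·0+6·2 = 12 | 1·3+3·3 = 12
Z: 3·0+4·5+6·0 = 20 | 1·5+3·5 = 20
L: 3·6+4·0+6·0 = 18 | 1·0+3·6 = 18
Q: 3·1+4·4+6·1 = 25 | 1·1+3·8 = 25
R: 3·0+4·0+6·4 = 24 | 1·3+3·7 = 24
gcd(3,4,6,1,3) = 1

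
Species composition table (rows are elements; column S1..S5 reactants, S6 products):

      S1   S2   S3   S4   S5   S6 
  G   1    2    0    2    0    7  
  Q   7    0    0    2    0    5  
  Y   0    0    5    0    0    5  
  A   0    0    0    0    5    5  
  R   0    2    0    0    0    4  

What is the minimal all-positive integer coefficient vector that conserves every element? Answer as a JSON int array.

Coefficients: [1, 6, 3, 4, 3, 3]

G: 1·1+6·2+3·0+4·2+3·0 = 21 | 3·7 = 21
Q: 1·7+6·0+3·0+4·2+3·0 = 15 | 3·5 = 15
Y: 1·0+6·0+3·5+4·0+3·0 = 15 | 3·5 = 15
A: 1·0+6·0+3·0+4·0+3·5 = 15 | 3·5 = 15
R: 1·0+6·2+3·0+4·0+3·0 = 12 | 3·4 = 12
gcd(1,6,3,4,3,3) = 1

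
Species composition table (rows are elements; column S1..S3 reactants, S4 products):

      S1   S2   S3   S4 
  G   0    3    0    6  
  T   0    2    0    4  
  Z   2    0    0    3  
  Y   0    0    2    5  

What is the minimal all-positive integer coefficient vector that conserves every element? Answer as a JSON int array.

G: 3·0+4·3+5·0 = 12 | 2·6 = 12
T: 3·0+4·2+5·0 = 8 | 2·4 = 8
Z: 3·2+4·0+5·0 = 6 | 2·3 = 6
Y: 3·0+4·0+5·2 = 10 | 2·5 = 10
gcd(3,4,5,2) = 1

Coefficients: [3, 4, 5, 2]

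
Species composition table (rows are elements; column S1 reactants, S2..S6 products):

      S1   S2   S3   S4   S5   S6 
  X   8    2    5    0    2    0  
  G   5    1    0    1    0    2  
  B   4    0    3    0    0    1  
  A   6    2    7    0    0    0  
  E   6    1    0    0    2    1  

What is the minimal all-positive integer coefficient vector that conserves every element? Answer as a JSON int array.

X: 3·8 = 24 | 2·2+2·5+1·0+5·2+6·0 = 24
G: 3·5 = 15 | 2·1+2·0+1·1+5·0+6·2 = 15
B: 3·4 = 12 | 2·0+2·3+1·0+5·0+6·1 = 12
A: 3·6 = 18 | 2·2+2·7+1·0+5·0+6·0 = 18
E: 3·6 = 18 | 2·1+2·0+1·0+5·2+6·1 = 18
gcd(3,2,2,1,5,6) = 1

Coefficients: [3, 2, 2, 1, 5, 6]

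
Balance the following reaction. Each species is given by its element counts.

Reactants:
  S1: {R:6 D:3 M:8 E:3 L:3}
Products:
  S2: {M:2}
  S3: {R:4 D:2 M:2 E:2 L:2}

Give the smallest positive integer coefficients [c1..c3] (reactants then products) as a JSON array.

Coefficients: [2, 5, 3]

R: 2·6 = 12 | 5·0+3·4 = 12
D: 2·3 = 6 | 5·0+3·2 = 6
M: 2·8 = 16 | 5·2+3·2 = 16
E: 2·3 = 6 | 5·0+3·2 = 6
L: 2·3 = 6 | 5·0+3·2 = 6
gcd(2,5,3) = 1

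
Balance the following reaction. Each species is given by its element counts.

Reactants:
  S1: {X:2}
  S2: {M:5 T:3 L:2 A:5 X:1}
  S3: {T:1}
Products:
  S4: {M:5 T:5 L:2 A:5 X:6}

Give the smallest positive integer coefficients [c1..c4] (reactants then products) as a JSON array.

M: 5·0+2·5+4·0 = 10 | 2·5 = 10
T: 5·0+2·3+4·1 = 10 | 2·5 = 10
L: 5·0+2·2+4·0 = 4 | 2·2 = 4
A: 5·0+2·5+4·0 = 10 | 2·5 = 10
X: 5·2+2·1+4·0 = 12 | 2·6 = 12
gcd(5,2,4,2) = 1

Coefficients: [5, 2, 4, 2]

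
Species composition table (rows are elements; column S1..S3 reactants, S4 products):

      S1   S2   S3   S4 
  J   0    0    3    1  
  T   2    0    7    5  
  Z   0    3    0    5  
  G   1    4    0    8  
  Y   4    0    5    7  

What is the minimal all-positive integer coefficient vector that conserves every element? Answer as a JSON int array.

J: 4·0+5·0+1·3 = 3 | 3·1 = 3
T: 4·2+5·0+1·7 = 15 | 3·5 = 15
Z: 4·0+5·3+1·0 = 15 | 3·5 = 15
G: 4·1+5·4+1·0 = 24 | 3·8 = 24
Y: 4·4+5·0+1·5 = 21 | 3·7 = 21
gcd(4,5,1,3) = 1

Coefficients: [4, 5, 1, 3]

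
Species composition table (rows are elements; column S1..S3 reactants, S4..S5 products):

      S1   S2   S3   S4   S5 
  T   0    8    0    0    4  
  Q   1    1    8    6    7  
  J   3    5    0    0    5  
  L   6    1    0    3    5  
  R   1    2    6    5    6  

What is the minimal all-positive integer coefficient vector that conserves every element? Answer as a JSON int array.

Coefficients: [5, 3, 5, 1, 6]

T: 5·0+3·8+5·0 = 24 | 1·0+6·4 = 24
Q: 5·1+3·1+5·8 = 48 | 1·6+6·7 = 48
J: 5·3+3·5+5·0 = 30 | 1·0+6·5 = 30
L: 5·6+3·1+5·0 = 33 | 1·3+6·5 = 33
R: 5·1+3·2+5·6 = 41 | 1·5+6·6 = 41
gcd(5,3,5,1,6) = 1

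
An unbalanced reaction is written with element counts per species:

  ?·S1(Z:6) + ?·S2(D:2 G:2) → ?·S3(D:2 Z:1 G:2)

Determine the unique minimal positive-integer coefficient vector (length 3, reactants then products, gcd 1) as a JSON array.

D: 1·0+6·2 = 12 | 6·2 = 12
Z: 1·6+6·0 = 6 | 6·1 = 6
G: 1·0+6·2 = 12 | 6·2 = 12
gcd(1,6,6) = 1

Coefficients: [1, 6, 6]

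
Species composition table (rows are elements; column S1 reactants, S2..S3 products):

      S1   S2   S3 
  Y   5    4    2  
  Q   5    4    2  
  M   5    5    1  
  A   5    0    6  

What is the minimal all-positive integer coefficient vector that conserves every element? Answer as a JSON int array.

Coefficients: [6, 5, 5]

Y: 6·5 = 30 | 5·4+5·2 = 30
Q: 6·5 = 30 | 5·4+5·2 = 30
M: 6·5 = 30 | 5·5+5·1 = 30
A: 6·5 = 30 | 5·0+5·6 = 30
gcd(6,5,5) = 1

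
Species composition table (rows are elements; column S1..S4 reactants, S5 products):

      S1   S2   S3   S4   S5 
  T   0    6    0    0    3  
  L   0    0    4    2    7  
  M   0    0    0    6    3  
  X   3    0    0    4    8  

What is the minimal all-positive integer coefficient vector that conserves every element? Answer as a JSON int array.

T: 4·0+1·6+3·0+1·0 = 6 | 2·3 = 6
L: 4·0+1·0+3·4+1·2 = 14 | 2·7 = 14
M: 4·0+1·0+3·0+1·6 = 6 | 2·3 = 6
X: 4·3+1·0+3·0+1·4 = 16 | 2·8 = 16
gcd(4,1,3,1,2) = 1

Coefficients: [4, 1, 3, 1, 2]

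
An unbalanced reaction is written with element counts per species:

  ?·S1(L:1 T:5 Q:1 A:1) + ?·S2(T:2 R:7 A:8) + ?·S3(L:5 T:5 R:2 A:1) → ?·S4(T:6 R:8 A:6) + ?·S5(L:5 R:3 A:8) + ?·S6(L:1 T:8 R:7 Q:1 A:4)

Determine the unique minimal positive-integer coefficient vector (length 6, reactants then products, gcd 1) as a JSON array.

Coefficients: [1, 6, 3, 4, 3, 1]

L: 1·1+6·0+3·5 = 16 | 4·0+3·5+1·1 = 16
T: 1·5+6·2+3·5 = 32 | 4·6+3·0+1·8 = 32
R: 1·0+6·7+3·2 = 48 | 4·8+3·3+1·7 = 48
Q: 1·1+6·0+3·0 = 1 | 4·0+3·0+1·1 = 1
A: 1·1+6·8+3·1 = 52 | 4·6+3·8+1·4 = 52
gcd(1,6,3,4,3,1) = 1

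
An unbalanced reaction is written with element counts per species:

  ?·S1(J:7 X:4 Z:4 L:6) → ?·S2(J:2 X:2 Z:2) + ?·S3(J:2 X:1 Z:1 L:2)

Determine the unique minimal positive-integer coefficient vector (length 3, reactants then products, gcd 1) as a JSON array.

J: 2·7 = 14 | 1·2+6·2 = 14
X: 2·4 = 8 | 1·2+6·1 = 8
Z: 2·4 = 8 | 1·2+6·1 = 8
L: 2·6 = 12 | 1·0+6·2 = 12
gcd(2,1,6) = 1

Coefficients: [2, 1, 6]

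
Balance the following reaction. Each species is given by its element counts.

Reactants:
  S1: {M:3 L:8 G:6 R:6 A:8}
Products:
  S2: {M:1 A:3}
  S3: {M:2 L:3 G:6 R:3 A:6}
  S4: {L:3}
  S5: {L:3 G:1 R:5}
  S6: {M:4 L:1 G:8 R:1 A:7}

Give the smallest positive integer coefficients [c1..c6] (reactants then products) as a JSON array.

M: 5·3 = 15 | 5·1+3·2+6·0+4·0+1·4 = 15
L: 5·8 = 40 | 5·0+3·3+6·3+4·3+1·1 = 40
G: 5·6 = 30 | 5·0+3·6+6·0+4·1+1·8 = 30
R: 5·6 = 30 | 5·0+3·3+6·0+4·5+1·1 = 30
A: 5·8 = 40 | 5·3+3·6+6·0+4·0+1·7 = 40
gcd(5,5,3,6,4,1) = 1

Coefficients: [5, 5, 3, 6, 4, 1]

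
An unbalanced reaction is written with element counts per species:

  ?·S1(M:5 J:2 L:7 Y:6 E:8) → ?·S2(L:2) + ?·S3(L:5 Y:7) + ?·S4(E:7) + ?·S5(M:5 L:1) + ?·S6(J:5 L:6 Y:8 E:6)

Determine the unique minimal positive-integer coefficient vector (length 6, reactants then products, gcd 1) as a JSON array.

M: 5·5 = 25 | 4·0+2·0+4·0+5·5+2·0 = 25
J: 5·2 = 10 | 4·0+2·0+4·0+5·0+2·5 = 10
L: 5·7 = 35 | 4·2+2·5+4·0+5·1+2·6 = 35
Y: 5·6 = 30 | 4·0+2·7+4·0+5·0+2·8 = 30
E: 5·8 = 40 | 4·0+2·0+4·7+5·0+2·6 = 40
gcd(5,4,2,4,5,2) = 1

Coefficients: [5, 4, 2, 4, 5, 2]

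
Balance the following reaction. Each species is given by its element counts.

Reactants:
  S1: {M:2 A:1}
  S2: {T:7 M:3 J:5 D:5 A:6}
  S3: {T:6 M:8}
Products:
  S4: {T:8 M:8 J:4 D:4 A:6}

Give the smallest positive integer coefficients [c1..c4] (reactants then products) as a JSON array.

Coefficients: [6, 4, 2, 5]

T: 6·0+4·7+2·6 = 40 | 5·8 = 40
M: 6·2+4·3+2·8 = 40 | 5·8 = 40
J: 6·0+4·5+2·0 = 20 | 5·4 = 20
D: 6·0+4·5+2·0 = 20 | 5·4 = 20
A: 6·1+4·6+2·0 = 30 | 5·6 = 30
gcd(6,4,2,5) = 1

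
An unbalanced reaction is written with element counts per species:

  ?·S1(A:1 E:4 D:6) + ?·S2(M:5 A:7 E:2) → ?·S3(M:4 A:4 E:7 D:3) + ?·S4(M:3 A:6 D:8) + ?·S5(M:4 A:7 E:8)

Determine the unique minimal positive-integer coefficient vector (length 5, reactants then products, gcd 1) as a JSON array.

M: 5·0+5·5 = 25 | 2·4+3·3+2·4 = 25
A: 5·1+5·7 = 40 | 2·4+3·6+2·7 = 40
E: 5·4+5·2 = 30 | 2·7+3·0+2·8 = 30
D: 5·6+5·0 = 30 | 2·3+3·8+2·0 = 30
gcd(5,5,2,3,2) = 1

Coefficients: [5, 5, 2, 3, 2]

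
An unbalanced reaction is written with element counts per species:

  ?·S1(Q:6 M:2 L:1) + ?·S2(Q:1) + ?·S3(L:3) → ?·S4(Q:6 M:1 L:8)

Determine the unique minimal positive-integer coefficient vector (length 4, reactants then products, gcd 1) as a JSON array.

Coefficients: [1, 6, 5, 2]

Q: 1·6+6·1+5·0 = 12 | 2·6 = 12
M: 1·2+6·0+5·0 = 2 | 2·1 = 2
L: 1·1+6·0+5·3 = 16 | 2·8 = 16
gcd(1,6,5,2) = 1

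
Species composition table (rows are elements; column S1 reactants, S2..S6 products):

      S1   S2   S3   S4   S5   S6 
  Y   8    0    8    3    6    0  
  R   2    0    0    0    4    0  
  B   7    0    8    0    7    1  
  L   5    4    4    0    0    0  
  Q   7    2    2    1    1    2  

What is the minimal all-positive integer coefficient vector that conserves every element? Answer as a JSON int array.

Y: 4·8 = 32 | 4·0+1·8+4·3+2·6+6·0 = 32
R: 4·2 = 8 | 4·0+1·0+4·0+2·4+6·0 = 8
B: 4·7 = 28 | 4·0+1·8+4·0+2·7+6·1 = 28
L: 4·5 = 20 | 4·4+1·4+4·0+2·0+6·0 = 20
Q: 4·7 = 28 | 4·2+1·2+4·1+2·1+6·2 = 28
gcd(4,4,1,4,2,6) = 1

Coefficients: [4, 4, 1, 4, 2, 6]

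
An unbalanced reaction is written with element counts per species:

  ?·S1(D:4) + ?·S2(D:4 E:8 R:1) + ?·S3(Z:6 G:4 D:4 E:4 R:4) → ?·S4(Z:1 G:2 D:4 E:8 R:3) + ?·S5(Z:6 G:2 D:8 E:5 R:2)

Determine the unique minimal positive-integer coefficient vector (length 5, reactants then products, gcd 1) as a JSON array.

Coefficients: [3, 6, 5, 6, 4]

Z: 3·0+6·0+5·6 = 30 | 6·1+4·6 = 30
G: 3·0+6·0+5·4 = 20 | 6·2+4·2 = 20
D: 3·4+6·4+5·4 = 56 | 6·4+4·8 = 56
E: 3·0+6·8+5·4 = 68 | 6·8+4·5 = 68
R: 3·0+6·1+5·4 = 26 | 6·3+4·2 = 26
gcd(3,6,5,6,4) = 1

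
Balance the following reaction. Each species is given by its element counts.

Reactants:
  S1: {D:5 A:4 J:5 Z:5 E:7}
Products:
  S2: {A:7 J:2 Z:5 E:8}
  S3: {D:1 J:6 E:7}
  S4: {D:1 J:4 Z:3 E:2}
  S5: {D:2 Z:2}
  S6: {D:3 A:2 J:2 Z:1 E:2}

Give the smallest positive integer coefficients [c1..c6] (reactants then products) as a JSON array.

D: 6·5 = 30 | 2·0+2·1+1·1+6·2+5·3 = 30
A: 6·4 = 24 | 2·7+2·0+1·0+6·0+5·2 = 24
J: 6·5 = 30 | 2·2+2·6+1·4+6·0+5·2 = 30
Z: 6·5 = 30 | 2·5+2·0+1·3+6·2+5·1 = 30
E: 6·7 = 42 | 2·8+2·7+1·2+6·0+5·2 = 42
gcd(6,2,2,1,6,5) = 1

Coefficients: [6, 2, 2, 1, 6, 5]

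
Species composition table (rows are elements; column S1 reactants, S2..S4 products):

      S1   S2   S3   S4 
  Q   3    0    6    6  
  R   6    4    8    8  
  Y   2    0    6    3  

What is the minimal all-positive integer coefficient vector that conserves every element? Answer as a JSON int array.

Q: 6·3 = 18 | 3·0+1·6+2·6 = 18
R: 6·6 = 36 | 3·4+1·8+2·8 = 36
Y: 6·2 = 12 | 3·0+1·6+2·3 = 12
gcd(6,3,1,2) = 1

Coefficients: [6, 3, 1, 2]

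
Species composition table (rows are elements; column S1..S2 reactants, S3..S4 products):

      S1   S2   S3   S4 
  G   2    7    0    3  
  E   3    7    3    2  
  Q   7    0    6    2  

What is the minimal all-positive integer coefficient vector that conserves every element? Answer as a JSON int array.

G: 4·2+1·7 = 15 | 3·0+5·3 = 15
E: 4·3+1·7 = 19 | 3·3+5·2 = 19
Q: 4·7+1·0 = 28 | 3·6+5·2 = 28
gcd(4,1,3,5) = 1

Coefficients: [4, 1, 3, 5]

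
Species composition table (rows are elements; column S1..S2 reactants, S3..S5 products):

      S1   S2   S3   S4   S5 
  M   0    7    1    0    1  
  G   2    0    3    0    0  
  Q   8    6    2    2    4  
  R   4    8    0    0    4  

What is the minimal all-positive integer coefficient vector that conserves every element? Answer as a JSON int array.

M: 3·0+1·7 = 7 | 2·1+3·0+5·1 = 7
G: 3·2+1·0 = 6 | 2·3+3·0+5·0 = 6
Q: 3·8+1·6 = 30 | 2·2+3·2+5·4 = 30
R: 3·4+1·8 = 20 | 2·0+3·0+5·4 = 20
gcd(3,1,2,3,5) = 1

Coefficients: [3, 1, 2, 3, 5]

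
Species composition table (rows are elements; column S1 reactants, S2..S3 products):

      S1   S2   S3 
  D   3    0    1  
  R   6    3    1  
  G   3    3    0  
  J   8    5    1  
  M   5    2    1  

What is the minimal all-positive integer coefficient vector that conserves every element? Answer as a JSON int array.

D: 1·3 = 3 | 1·0+3·1 = 3
R: 1·6 = 6 | 1·3+3·1 = 6
G: 1·3 = 3 | 1·3+3·0 = 3
J: 1·8 = 8 | 1·5+3·1 = 8
M: 1·5 = 5 | 1·2+3·1 = 5
gcd(1,1,3) = 1

Coefficients: [1, 1, 3]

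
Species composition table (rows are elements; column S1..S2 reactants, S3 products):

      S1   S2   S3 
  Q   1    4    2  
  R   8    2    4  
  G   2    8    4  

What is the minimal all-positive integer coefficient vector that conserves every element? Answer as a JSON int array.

Q: 2·1+2·4 = 10 | 5·2 = 10
R: 2·8+2·2 = 20 | 5·4 = 20
G: 2·2+2·8 = 20 | 5·4 = 20
gcd(2,2,5) = 1

Coefficients: [2, 2, 5]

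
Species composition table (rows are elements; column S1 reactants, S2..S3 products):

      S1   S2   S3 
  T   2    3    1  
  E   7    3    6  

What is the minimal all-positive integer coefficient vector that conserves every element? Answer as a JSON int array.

T: 3·2 = 6 | 1·3+3·1 = 6
E: 3·7 = 21 | 1·3+3·6 = 21
gcd(3,1,3) = 1

Coefficients: [3, 1, 3]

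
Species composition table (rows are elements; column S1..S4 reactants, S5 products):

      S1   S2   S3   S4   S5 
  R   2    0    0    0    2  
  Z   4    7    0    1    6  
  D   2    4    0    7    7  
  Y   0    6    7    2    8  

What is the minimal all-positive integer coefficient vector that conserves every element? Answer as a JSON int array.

Coefficients: [5, 1, 4, 3, 5]

R: 5·2+1·0+4·0+3·0 = 10 | 5·2 = 10
Z: 5·4+1·7+4·0+3·1 = 30 | 5·6 = 30
D: 5·2+1·4+4·0+3·7 = 35 | 5·7 = 35
Y: 5·0+1·6+4·7+3·2 = 40 | 5·8 = 40
gcd(5,1,4,3,5) = 1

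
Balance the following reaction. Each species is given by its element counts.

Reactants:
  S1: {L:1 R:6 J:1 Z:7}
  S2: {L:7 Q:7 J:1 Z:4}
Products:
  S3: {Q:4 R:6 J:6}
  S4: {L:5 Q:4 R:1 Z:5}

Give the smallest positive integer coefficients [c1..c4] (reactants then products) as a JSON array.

Coefficients: [2, 4, 1, 6]

L: 2·1+4·7 = 30 | 1·0+6·5 = 30
Q: 2·0+4·7 = 28 | 1·4+6·4 = 28
R: 2·6+4·0 = 12 | 1·6+6·1 = 12
J: 2·1+4·1 = 6 | 1·6+6·0 = 6
Z: 2·7+4·4 = 30 | 1·0+6·5 = 30
gcd(2,4,1,6) = 1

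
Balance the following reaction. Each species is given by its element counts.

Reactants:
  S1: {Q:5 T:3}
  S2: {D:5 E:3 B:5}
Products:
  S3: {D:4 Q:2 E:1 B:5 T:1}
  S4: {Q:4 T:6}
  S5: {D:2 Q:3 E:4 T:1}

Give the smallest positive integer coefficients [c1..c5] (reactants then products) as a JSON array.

Coefficients: [5, 6, 6, 1, 3]

D: 5·0+6·5 = 30 | 6·4+1·0+3·2 = 30
Q: 5·5+6·0 = 25 | 6·2+1·4+3·3 = 25
E: 5·0+6·3 = 18 | 6·1+1·0+3·4 = 18
B: 5·0+6·5 = 30 | 6·5+1·0+3·0 = 30
T: 5·3+6·0 = 15 | 6·1+1·6+3·1 = 15
gcd(5,6,6,1,3) = 1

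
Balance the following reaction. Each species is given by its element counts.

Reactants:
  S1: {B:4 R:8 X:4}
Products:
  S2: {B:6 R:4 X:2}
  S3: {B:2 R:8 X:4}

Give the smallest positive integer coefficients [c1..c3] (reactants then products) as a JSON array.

B: 5·4 = 20 | 2·6+4·2 = 20
R: 5·8 = 40 | 2·4+4·8 = 40
X: 5·4 = 20 | 2·2+4·4 = 20
gcd(5,2,4) = 1

Coefficients: [5, 2, 4]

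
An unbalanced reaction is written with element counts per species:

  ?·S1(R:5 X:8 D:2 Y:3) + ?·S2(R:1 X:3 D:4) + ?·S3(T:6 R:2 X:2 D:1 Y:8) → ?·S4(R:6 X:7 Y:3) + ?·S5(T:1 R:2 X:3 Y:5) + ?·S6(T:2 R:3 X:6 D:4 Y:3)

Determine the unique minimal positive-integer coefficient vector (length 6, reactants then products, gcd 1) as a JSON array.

T: 5·0+2·0+2·6 = 12 | 2·0+2·1+5·2 = 12
R: 5·5+2·1+2·2 = 31 | 2·6+2·2+5·3 = 31
X: 5·8+2·3+2·2 = 50 | 2·7+2·3+5·6 = 50
D: 5·2+2·4+2·1 = 20 | 2·0+2·0+5·4 = 20
Y: 5·3+2·0+2·8 = 31 | 2·3+2·5+5·3 = 31
gcd(5,2,2,2,2,5) = 1

Coefficients: [5, 2, 2, 2, 2, 5]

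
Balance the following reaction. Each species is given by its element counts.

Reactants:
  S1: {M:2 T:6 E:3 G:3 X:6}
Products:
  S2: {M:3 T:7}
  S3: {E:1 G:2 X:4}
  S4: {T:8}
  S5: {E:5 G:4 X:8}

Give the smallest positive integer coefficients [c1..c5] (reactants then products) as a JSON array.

Coefficients: [6, 4, 3, 1, 3]

M: 6·2 = 12 | 4·3+3·0+1·0+3·0 = 12
T: 6·6 = 36 | 4·7+3·0+1·8+3·0 = 36
E: 6·3 = 18 | 4·0+3·1+1·0+3·5 = 18
G: 6·3 = 18 | 4·0+3·2+1·0+3·4 = 18
X: 6·6 = 36 | 4·0+3·4+1·0+3·8 = 36
gcd(6,4,3,1,3) = 1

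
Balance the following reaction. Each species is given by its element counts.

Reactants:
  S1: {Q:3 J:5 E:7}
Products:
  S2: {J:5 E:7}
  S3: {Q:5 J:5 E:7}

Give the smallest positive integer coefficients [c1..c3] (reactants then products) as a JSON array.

Coefficients: [5, 2, 3]

Q: 5·3 = 15 | 2·0+3·5 = 15
J: 5·5 = 25 | 2·5+3·5 = 25
E: 5·7 = 35 | 2·7+3·7 = 35
gcd(5,2,3) = 1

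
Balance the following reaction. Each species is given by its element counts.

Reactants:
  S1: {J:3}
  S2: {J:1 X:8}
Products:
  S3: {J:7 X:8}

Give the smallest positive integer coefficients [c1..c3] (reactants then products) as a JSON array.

J: 2·3+1·1 = 7 | 1·7 = 7
X: 2·0+1·8 = 8 | 1·8 = 8
gcd(2,1,1) = 1

Coefficients: [2, 1, 1]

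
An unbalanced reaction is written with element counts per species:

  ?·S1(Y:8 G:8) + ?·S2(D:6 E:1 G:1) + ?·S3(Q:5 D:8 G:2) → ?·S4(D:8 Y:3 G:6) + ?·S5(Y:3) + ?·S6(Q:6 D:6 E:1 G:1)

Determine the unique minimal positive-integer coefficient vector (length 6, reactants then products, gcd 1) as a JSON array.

Q: 3·0+5·0+6·5 = 30 | 6·0+2·0+5·6 = 30
D: 3·0+5·6+6·8 = 78 | 6·8+2·0+5·6 = 78
Y: 3·8+5·0+6·0 = 24 | 6·3+2·3+5·0 = 24
E: 3·0+5·1+6·0 = 5 | 6·0+2·0+5·1 = 5
G: 3·8+5·1+6·2 = 41 | 6·6+2·0+5·1 = 41
gcd(3,5,6,6,2,5) = 1

Coefficients: [3, 5, 6, 6, 2, 5]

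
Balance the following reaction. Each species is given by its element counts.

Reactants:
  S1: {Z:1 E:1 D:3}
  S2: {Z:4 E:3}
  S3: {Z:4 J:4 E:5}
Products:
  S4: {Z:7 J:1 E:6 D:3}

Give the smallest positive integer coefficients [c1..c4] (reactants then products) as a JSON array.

Coefficients: [4, 5, 1, 4]

Z: 4·1+5·4+1·4 = 28 | 4·7 = 28
J: 4·0+5·0+1·4 = 4 | 4·1 = 4
E: 4·1+5·3+1·5 = 24 | 4·6 = 24
D: 4·3+5·0+1·0 = 12 | 4·3 = 12
gcd(4,5,1,4) = 1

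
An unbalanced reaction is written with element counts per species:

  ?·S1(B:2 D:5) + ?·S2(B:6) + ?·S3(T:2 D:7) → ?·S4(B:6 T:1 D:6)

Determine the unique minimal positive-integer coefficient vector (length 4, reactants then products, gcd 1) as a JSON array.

B: 3·2+5·6+3·0 = 36 | 6·6 = 36
T: 3·0+5·0+3·2 = 6 | 6·1 = 6
D: 3·5+5·0+3·7 = 36 | 6·6 = 36
gcd(3,5,3,6) = 1

Coefficients: [3, 5, 3, 6]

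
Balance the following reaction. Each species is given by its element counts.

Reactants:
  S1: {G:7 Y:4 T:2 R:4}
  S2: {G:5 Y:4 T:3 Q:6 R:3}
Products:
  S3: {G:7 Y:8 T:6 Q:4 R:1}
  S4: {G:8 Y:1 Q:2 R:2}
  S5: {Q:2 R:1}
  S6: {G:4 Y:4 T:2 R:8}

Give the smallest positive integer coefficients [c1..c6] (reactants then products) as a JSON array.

G: 6·7+6·5 = 72 | 4·7+4·8+6·0+3·4 = 72
Y: 6·4+6·4 = 48 | 4·8+4·1+6·0+3·4 = 48
T: 6·2+6·3 = 30 | 4·6+4·0+6·0+3·2 = 30
Q: 6·0+6·6 = 36 | 4·4+4·2+6·2+3·0 = 36
R: 6·4+6·3 = 42 | 4·1+4·2+6·1+3·8 = 42
gcd(6,6,4,4,6,3) = 1

Coefficients: [6, 6, 4, 4, 6, 3]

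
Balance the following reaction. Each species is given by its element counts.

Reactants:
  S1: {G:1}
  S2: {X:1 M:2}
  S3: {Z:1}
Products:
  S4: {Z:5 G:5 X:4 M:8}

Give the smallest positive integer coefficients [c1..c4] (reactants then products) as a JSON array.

Coefficients: [5, 4, 5, 1]

Z: 5·0+4·0+5·1 = 5 | 1·5 = 5
G: 5·1+4·0+5·0 = 5 | 1·5 = 5
X: 5·0+4·1+5·0 = 4 | 1·4 = 4
M: 5·0+4·2+5·0 = 8 | 1·8 = 8
gcd(5,4,5,1) = 1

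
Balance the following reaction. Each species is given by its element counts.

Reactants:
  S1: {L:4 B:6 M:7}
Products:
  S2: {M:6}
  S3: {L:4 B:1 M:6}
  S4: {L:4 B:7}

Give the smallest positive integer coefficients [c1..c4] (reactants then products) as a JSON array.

L: 6·4 = 24 | 6·0+1·4+5·4 = 24
B: 6·6 = 36 | 6·0+1·1+5·7 = 36
M: 6·7 = 42 | 6·6+1·6+5·0 = 42
gcd(6,6,1,5) = 1

Coefficients: [6, 6, 1, 5]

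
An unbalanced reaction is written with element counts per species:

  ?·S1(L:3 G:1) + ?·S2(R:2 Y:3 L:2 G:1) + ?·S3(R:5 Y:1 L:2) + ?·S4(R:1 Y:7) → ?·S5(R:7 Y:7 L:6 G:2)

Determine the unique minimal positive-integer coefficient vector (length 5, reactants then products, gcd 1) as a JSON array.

R: 2·0+6·2+3·5+1·1 = 28 | 4·7 = 28
Y: 2·0+6·3+3·1+1·7 = 28 | 4·7 = 28
L: 2·3+6·2+3·2+1·0 = 24 | 4·6 = 24
G: 2·1+6·1+3·0+1·0 = 8 | 4·2 = 8
gcd(2,6,3,1,4) = 1

Coefficients: [2, 6, 3, 1, 4]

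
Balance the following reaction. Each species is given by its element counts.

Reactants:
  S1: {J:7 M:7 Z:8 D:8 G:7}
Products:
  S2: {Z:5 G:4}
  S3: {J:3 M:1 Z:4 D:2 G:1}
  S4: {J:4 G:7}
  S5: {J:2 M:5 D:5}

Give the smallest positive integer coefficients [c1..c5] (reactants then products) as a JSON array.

Coefficients: [5, 4, 5, 2, 6]

J: 5·7 = 35 | 4·0+5·3+2·4+6·2 = 35
M: 5·7 = 35 | 4·0+5·1+2·0+6·5 = 35
Z: 5·8 = 40 | 4·5+5·4+2·0+6·0 = 40
D: 5·8 = 40 | 4·0+5·2+2·0+6·5 = 40
G: 5·7 = 35 | 4·4+5·1+2·7+6·0 = 35
gcd(5,4,5,2,6) = 1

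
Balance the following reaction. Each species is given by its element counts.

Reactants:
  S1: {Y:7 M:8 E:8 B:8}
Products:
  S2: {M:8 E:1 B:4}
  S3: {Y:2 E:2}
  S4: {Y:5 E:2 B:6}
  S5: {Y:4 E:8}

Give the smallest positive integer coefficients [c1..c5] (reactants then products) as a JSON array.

Y: 6·7 = 42 | 6·0+5·2+4·5+3·4 = 42
M: 6·8 = 48 | 6·8+5·0+4·0+3·0 = 48
E: 6·8 = 48 | 6·1+5·2+4·2+3·8 = 48
B: 6·8 = 48 | 6·4+5·0+4·6+3·0 = 48
gcd(6,6,5,4,3) = 1

Coefficients: [6, 6, 5, 4, 3]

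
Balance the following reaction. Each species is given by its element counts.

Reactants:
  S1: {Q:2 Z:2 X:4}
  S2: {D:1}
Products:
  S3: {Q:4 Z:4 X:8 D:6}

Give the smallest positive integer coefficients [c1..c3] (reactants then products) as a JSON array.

Coefficients: [2, 6, 1]

Q: 2·2+6·0 = 4 | 1·4 = 4
Z: 2·2+6·0 = 4 | 1·4 = 4
X: 2·4+6·0 = 8 | 1·8 = 8
D: 2·0+6·1 = 6 | 1·6 = 6
gcd(2,6,1) = 1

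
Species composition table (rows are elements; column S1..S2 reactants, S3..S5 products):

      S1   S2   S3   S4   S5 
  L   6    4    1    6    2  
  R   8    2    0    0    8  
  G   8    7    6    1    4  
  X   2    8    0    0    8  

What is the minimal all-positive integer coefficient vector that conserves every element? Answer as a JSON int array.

L: 4·6+4·4 = 40 | 6·1+4·6+5·2 = 40
R: 4·8+4·2 = 40 | 6·0+4·0+5·8 = 40
G: 4·8+4·7 = 60 | 6·6+4·1+5·4 = 60
X: 4·2+4·8 = 40 | 6·0+4·0+5·8 = 40
gcd(4,4,6,4,5) = 1

Coefficients: [4, 4, 6, 4, 5]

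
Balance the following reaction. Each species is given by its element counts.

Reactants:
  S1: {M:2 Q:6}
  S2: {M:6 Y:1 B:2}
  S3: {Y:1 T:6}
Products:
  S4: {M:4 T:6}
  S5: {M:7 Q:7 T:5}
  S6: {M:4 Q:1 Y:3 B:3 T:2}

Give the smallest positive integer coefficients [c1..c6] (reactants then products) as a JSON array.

Coefficients: [3, 6, 6, 3, 2, 4]

M: 3·2+6·6+6·0 = 42 | 3·4+2·7+4·4 = 42
Q: 3·6+6·0+6·0 = 18 | 3·0+2·7+4·1 = 18
Y: 3·0+6·1+6·1 = 12 | 3·0+2·0+4·3 = 12
B: 3·0+6·2+6·0 = 12 | 3·0+2·0+4·3 = 12
T: 3·0+6·0+6·6 = 36 | 3·6+2·5+4·2 = 36
gcd(3,6,6,3,2,4) = 1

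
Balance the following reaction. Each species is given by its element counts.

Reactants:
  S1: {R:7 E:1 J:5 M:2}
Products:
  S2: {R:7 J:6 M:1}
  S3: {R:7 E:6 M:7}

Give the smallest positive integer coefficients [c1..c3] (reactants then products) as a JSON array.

R: 6·7 = 42 | 5·7+1·7 = 42
E: 6·1 = 6 | 5·0+1·6 = 6
J: 6·5 = 30 | 5·6+1·0 = 30
M: 6·2 = 12 | 5·1+1·7 = 12
gcd(6,5,1) = 1

Coefficients: [6, 5, 1]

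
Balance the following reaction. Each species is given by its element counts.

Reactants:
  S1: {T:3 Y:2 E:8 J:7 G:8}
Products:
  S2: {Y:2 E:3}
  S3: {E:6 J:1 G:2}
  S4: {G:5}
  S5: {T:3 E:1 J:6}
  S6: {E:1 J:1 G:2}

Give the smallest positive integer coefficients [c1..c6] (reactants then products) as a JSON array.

T: 5·3 = 15 | 5·0+3·0+6·0+5·3+2·0 = 15
Y: 5·2 = 10 | 5·2+3·0+6·0+5·0+2·0 = 10
E: 5·8 = 40 | 5·3+3·6+6·0+5·1+2·1 = 40
J: 5·7 = 35 | 5·0+3·1+6·0+5·6+2·1 = 35
G: 5·8 = 40 | 5·0+3·2+6·5+5·0+2·2 = 40
gcd(5,5,3,6,5,2) = 1

Coefficients: [5, 5, 3, 6, 5, 2]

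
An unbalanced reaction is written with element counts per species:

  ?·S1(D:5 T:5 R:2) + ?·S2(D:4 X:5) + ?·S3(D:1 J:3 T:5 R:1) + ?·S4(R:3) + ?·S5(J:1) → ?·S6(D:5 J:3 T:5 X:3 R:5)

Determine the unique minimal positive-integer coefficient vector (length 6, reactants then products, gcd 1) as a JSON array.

D: 2·5+3·4+3·1+6·0+6·0 = 25 | 5·5 = 25
J: 2·0+3·0+3·3+6·0+6·1 = 15 | 5·3 = 15
T: 2·5+3·0+3·5+6·0+6·0 = 25 | 5·5 = 25
X: 2·0+3·5+3·0+6·0+6·0 = 15 | 5·3 = 15
R: 2·2+3·0+3·1+6·3+6·0 = 25 | 5·5 = 25
gcd(2,3,3,6,6,5) = 1

Coefficients: [2, 3, 3, 6, 6, 5]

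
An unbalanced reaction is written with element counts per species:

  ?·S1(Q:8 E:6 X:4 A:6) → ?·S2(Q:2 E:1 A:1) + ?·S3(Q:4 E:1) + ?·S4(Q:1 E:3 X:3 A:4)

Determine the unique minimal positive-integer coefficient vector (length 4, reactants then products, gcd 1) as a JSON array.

Coefficients: [3, 2, 4, 4]

Q: 3·8 = 24 | 2·2+4·4+4·1 = 24
E: 3·6 = 18 | 2·1+4·1+4·3 = 18
X: 3·4 = 12 | 2·0+4·0+4·3 = 12
A: 3·6 = 18 | 2·1+4·0+4·4 = 18
gcd(3,2,4,4) = 1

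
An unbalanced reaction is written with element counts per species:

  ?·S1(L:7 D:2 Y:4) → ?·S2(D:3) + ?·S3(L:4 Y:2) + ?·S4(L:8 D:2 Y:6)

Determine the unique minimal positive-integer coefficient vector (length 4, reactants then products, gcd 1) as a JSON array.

Coefficients: [4, 2, 5, 1]

L: 4·7 = 28 | 2·0+5·4+1·8 = 28
D: 4·2 = 8 | 2·3+5·0+1·2 = 8
Y: 4·4 = 16 | 2·0+5·2+1·6 = 16
gcd(4,2,5,1) = 1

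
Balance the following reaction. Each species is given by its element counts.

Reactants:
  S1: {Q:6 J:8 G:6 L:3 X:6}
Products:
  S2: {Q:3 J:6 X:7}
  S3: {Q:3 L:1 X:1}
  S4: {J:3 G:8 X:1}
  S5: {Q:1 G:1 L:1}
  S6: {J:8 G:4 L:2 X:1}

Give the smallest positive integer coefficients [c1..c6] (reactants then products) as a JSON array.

Coefficients: [5, 3, 5, 2, 6, 2]

Q: 5·6 = 30 | 3·3+5·3+2·0+6·1+2·0 = 30
J: 5·8 = 40 | 3·6+5·0+2·3+6·0+2·8 = 40
G: 5·6 = 30 | 3·0+5·0+2·8+6·1+2·4 = 30
L: 5·3 = 15 | 3·0+5·1+2·0+6·1+2·2 = 15
X: 5·6 = 30 | 3·7+5·1+2·1+6·0+2·1 = 30
gcd(5,3,5,2,6,2) = 1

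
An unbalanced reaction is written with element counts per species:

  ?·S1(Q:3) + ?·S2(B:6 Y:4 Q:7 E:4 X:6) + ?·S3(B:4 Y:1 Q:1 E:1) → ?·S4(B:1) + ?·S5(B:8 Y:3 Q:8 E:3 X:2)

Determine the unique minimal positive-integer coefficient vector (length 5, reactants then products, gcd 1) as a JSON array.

Coefficients: [4, 1, 5, 2, 3]

B: 4·0+1·6+5·4 = 26 | 2·1+3·8 = 26
Y: 4·0+1·4+5·1 = 9 | 2·0+3·3 = 9
Q: 4·3+1·7+5·1 = 24 | 2·0+3·8 = 24
E: 4·0+1·4+5·1 = 9 | 2·0+3·3 = 9
X: 4·0+1·6+5·0 = 6 | 2·0+3·2 = 6
gcd(4,1,5,2,3) = 1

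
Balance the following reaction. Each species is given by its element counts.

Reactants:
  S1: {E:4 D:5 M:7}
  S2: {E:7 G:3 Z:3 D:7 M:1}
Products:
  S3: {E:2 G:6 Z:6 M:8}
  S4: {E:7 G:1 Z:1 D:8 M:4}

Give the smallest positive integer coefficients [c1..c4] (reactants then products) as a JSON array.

Coefficients: [4, 4, 1, 6]

E: 4·4+4·7 = 44 | 1·2+6·7 = 44
G: 4·0+4·3 = 12 | 1·6+6·1 = 12
Z: 4·0+4·3 = 12 | 1·6+6·1 = 12
D: 4·5+4·7 = 48 | 1·0+6·8 = 48
M: 4·7+4·1 = 32 | 1·8+6·4 = 32
gcd(4,4,1,6) = 1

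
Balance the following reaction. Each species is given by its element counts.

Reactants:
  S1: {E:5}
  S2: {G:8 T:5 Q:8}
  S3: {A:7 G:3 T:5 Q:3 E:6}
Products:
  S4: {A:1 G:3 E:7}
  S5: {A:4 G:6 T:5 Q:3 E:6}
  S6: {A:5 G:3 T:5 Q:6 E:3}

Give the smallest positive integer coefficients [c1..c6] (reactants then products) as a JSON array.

A: 2·0+3·0+6·7 = 42 | 1·1+4·4+5·5 = 42
G: 2·0+3·8+6·3 = 42 | 1·3+4·6+5·3 = 42
T: 2·0+3·5+6·5 = 45 | 1·0+4·5+5·5 = 45
Q: 2·0+3·8+6·3 = 42 | 1·0+4·3+5·6 = 42
E: 2·5+3·0+6·6 = 46 | 1·7+4·6+5·3 = 46
gcd(2,3,6,1,4,5) = 1

Coefficients: [2, 3, 6, 1, 4, 5]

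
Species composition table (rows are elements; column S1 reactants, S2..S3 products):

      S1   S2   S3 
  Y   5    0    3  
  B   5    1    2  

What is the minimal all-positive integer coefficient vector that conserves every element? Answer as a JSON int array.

Coefficients: [3, 5, 5]

Y: 3·5 = 15 | 5·0+5·3 = 15
B: 3·5 = 15 | 5·1+5·2 = 15
gcd(3,5,5) = 1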